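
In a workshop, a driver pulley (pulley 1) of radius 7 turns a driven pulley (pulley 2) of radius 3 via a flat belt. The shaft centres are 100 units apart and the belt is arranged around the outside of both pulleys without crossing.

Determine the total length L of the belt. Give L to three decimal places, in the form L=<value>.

L=231.576

open belt: β = asin((r2−r1)/C) = asin(-4/100) = -2.2924°
wrap1 = π − 2β = 184.5849°
wrap2 = π + 2β = 175.4151°
tangent length = C·cosβ = 99.9200
L = r1·wrap1 + r2·wrap2 + 2·C·cosβ = 7·3.2216 + 3·3.0616 + 2·99.9200 = 231.5759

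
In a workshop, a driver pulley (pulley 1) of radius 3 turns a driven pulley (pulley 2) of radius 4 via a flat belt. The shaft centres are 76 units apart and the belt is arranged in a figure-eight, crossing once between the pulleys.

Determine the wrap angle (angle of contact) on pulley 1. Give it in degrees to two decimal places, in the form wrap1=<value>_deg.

crossed belt: β = asin((r1+r2)/C) = asin(7/76) = 5.2847°
wrap1 = wrap2 = π + 2β = 190.5695°

wrap1=190.57_deg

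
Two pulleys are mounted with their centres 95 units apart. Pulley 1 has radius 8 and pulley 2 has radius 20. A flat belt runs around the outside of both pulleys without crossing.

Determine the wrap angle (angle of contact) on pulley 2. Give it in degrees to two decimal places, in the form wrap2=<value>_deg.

wrap2=194.51_deg

open belt: β = asin((r2−r1)/C) = asin(12/95) = 7.2567°
wrap1 = π − 2β = 165.4865°
wrap2 = π + 2β = 194.5135°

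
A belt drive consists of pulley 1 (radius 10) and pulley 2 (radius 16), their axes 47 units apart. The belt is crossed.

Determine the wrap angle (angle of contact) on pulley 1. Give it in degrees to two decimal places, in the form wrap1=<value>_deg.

wrap1=247.17_deg

crossed belt: β = asin((r1+r2)/C) = asin(26/47) = 33.5862°
wrap1 = wrap2 = π + 2β = 247.1725°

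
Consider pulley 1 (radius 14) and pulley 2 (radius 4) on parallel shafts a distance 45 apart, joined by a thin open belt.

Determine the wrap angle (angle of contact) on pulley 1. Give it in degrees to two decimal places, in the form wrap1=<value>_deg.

open belt: β = asin((r2−r1)/C) = asin(-10/45) = -12.8396°
wrap1 = π − 2β = 205.6792°
wrap2 = π + 2β = 154.3208°

wrap1=205.68_deg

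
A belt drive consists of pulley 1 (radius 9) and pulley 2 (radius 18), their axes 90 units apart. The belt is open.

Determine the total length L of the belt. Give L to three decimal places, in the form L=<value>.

L=265.724

open belt: β = asin((r2−r1)/C) = asin(9/90) = 5.7392°
wrap1 = π − 2β = 168.5217°
wrap2 = π + 2β = 191.4783°
tangent length = C·cosβ = 89.5489
L = r1·wrap1 + r2·wrap2 + 2·C·cosβ = 9·2.9413 + 18·3.3419 + 2·89.5489 = 265.7238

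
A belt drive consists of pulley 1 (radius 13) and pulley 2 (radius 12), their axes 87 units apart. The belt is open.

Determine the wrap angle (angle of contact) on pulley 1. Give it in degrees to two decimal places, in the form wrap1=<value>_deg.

open belt: β = asin((r2−r1)/C) = asin(-1/87) = -0.6586°
wrap1 = π − 2β = 181.3172°
wrap2 = π + 2β = 178.6828°

wrap1=181.32_deg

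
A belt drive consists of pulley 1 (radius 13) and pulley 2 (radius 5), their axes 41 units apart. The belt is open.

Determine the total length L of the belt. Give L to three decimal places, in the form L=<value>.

open belt: β = asin((r2−r1)/C) = asin(-8/41) = -11.2518°
wrap1 = π − 2β = 202.5037°
wrap2 = π + 2β = 157.4963°
tangent length = C·cosβ = 40.2119
L = r1·wrap1 + r2·wrap2 + 2·C·cosβ = 13·3.5344 + 5·2.7488 + 2·40.2119 = 140.1147

L=140.115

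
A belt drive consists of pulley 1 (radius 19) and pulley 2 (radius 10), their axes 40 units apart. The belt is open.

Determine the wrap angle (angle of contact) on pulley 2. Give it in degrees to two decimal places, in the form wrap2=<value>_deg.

open belt: β = asin((r2−r1)/C) = asin(-9/40) = -13.0029°
wrap1 = π − 2β = 206.0058°
wrap2 = π + 2β = 153.9942°

wrap2=153.99_deg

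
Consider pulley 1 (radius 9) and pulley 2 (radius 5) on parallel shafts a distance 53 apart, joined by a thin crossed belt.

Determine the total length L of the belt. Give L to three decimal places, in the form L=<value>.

crossed belt: β = asin((r1+r2)/C) = asin(14/53) = 15.3165°
wrap1 = wrap2 = π + 2β = 210.6330°
tangent length = C·cosβ = 51.1175
L = (r1+r2)·wrap + 2·C·cosβ = 14·3.6762 + 2·51.1175 = 153.7024

L=153.702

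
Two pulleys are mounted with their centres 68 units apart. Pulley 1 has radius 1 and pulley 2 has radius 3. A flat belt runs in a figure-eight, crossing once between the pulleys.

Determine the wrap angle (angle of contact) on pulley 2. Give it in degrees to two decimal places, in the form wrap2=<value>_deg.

wrap2=186.74_deg

crossed belt: β = asin((r1+r2)/C) = asin(4/68) = 3.3723°
wrap1 = wrap2 = π + 2β = 186.7446°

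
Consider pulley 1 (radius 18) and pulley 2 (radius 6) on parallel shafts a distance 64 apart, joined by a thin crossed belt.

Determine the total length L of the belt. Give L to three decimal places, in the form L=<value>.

L=212.508

crossed belt: β = asin((r1+r2)/C) = asin(24/64) = 22.0243°
wrap1 = wrap2 = π + 2β = 224.0486°
tangent length = C·cosβ = 59.3296
L = (r1+r2)·wrap + 2·C·cosβ = 24·3.9104 + 2·59.3296 = 212.5084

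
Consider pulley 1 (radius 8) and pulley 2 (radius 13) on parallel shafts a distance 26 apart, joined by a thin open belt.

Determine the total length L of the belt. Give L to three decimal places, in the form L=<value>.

L=118.938

open belt: β = asin((r2−r1)/C) = asin(5/26) = 11.0875°
wrap1 = π − 2β = 157.8250°
wrap2 = π + 2β = 202.1750°
tangent length = C·cosβ = 25.5147
L = r1·wrap1 + r2·wrap2 + 2·C·cosβ = 8·2.7546 + 13·3.5286 + 2·25.5147 = 118.9380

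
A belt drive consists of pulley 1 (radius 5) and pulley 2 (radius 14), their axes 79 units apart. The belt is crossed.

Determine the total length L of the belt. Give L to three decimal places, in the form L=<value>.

L=222.282

crossed belt: β = asin((r1+r2)/C) = asin(19/79) = 13.9164°
wrap1 = wrap2 = π + 2β = 207.8329°
tangent length = C·cosβ = 76.6812
L = (r1+r2)·wrap + 2·C·cosβ = 19·3.6274 + 2·76.6812 = 222.2823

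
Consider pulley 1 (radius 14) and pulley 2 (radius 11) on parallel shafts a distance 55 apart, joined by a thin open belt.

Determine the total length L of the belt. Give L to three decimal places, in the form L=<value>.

open belt: β = asin((r2−r1)/C) = asin(-3/55) = -3.1268°
wrap1 = π − 2β = 186.2536°
wrap2 = π + 2β = 173.7464°
tangent length = C·cosβ = 54.9181
L = r1·wrap1 + r2·wrap2 + 2·C·cosβ = 14·3.2507 + 11·3.0324 + 2·54.9181 = 188.7035

L=188.703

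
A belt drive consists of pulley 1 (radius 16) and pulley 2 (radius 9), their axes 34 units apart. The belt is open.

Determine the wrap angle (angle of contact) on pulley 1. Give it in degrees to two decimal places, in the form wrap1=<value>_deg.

open belt: β = asin((r2−r1)/C) = asin(-7/34) = -11.8812°
wrap1 = π − 2β = 203.7623°
wrap2 = π + 2β = 156.2377°

wrap1=203.76_deg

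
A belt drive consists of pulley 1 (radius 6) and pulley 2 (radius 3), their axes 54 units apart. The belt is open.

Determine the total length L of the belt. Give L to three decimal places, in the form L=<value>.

L=136.441

open belt: β = asin((r2−r1)/C) = asin(-3/54) = -3.1847°
wrap1 = π − 2β = 186.3695°
wrap2 = π + 2β = 173.6305°
tangent length = C·cosβ = 53.9166
L = r1·wrap1 + r2·wrap2 + 2·C·cosβ = 6·3.2528 + 3·3.0304 + 2·53.9166 = 136.4410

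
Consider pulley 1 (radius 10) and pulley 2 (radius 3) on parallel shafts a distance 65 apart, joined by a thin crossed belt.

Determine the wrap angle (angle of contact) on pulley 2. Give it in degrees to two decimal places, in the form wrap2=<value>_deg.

wrap2=203.07_deg

crossed belt: β = asin((r1+r2)/C) = asin(13/65) = 11.5370°
wrap1 = wrap2 = π + 2β = 203.0739°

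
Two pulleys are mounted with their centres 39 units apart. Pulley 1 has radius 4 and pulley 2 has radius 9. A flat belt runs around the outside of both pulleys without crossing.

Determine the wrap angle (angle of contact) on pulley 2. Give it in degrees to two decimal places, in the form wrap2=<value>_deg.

wrap2=194.73_deg

open belt: β = asin((r2−r1)/C) = asin(5/39) = 7.3659°
wrap1 = π − 2β = 165.2682°
wrap2 = π + 2β = 194.7318°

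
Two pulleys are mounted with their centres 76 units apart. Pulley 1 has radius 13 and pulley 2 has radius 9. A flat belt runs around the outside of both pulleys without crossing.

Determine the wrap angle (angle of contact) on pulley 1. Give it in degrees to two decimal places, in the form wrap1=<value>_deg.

wrap1=186.03_deg

open belt: β = asin((r2−r1)/C) = asin(-4/76) = -3.0170°
wrap1 = π − 2β = 186.0339°
wrap2 = π + 2β = 173.9661°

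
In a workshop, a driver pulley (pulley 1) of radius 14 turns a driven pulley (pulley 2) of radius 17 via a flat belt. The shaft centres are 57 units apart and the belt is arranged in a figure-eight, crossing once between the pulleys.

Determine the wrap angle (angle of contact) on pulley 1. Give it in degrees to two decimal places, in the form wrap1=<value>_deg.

wrap1=245.89_deg

crossed belt: β = asin((r1+r2)/C) = asin(31/57) = 32.9468°
wrap1 = wrap2 = π + 2β = 245.8935°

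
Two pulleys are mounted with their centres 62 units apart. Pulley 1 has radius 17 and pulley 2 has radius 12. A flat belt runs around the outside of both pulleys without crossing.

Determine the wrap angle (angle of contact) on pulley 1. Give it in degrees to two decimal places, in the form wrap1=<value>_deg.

wrap1=189.25_deg

open belt: β = asin((r2−r1)/C) = asin(-5/62) = -4.6257°
wrap1 = π − 2β = 189.2513°
wrap2 = π + 2β = 170.7487°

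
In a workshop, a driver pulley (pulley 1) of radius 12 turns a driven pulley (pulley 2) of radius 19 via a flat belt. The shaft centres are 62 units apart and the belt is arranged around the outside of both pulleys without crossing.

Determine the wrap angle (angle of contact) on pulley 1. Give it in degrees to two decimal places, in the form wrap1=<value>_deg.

wrap1=167.03_deg

open belt: β = asin((r2−r1)/C) = asin(7/62) = 6.4827°
wrap1 = π − 2β = 167.0346°
wrap2 = π + 2β = 192.9654°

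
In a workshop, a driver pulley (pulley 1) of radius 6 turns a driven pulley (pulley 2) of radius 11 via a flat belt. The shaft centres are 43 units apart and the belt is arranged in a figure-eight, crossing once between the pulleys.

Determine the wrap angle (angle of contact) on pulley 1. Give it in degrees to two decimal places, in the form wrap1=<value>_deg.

wrap1=226.58_deg

crossed belt: β = asin((r1+r2)/C) = asin(17/43) = 23.2877°
wrap1 = wrap2 = π + 2β = 226.5755°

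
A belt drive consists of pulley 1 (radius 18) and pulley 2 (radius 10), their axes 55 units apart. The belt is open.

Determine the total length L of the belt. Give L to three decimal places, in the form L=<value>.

open belt: β = asin((r2−r1)/C) = asin(-8/55) = -8.3636°
wrap1 = π − 2β = 196.7272°
wrap2 = π + 2β = 163.2728°
tangent length = C·cosβ = 54.4151
L = r1·wrap1 + r2·wrap2 + 2·C·cosβ = 18·3.4335 + 10·2.8496 + 2·54.4151 = 199.1303

L=199.130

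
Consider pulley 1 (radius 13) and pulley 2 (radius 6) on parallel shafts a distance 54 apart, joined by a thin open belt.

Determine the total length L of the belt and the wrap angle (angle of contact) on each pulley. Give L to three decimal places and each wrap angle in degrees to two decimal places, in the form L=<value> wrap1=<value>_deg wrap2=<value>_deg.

open belt: β = asin((r2−r1)/C) = asin(-7/54) = -7.4482°
wrap1 = π − 2β = 194.8964°
wrap2 = π + 2β = 165.1036°
tangent length = C·cosβ = 53.5444
L = r1·wrap1 + r2·wrap2 + 2·C·cosβ = 13·3.4016 + 6·2.8816 + 2·53.5444 = 168.5989

L=168.599 wrap1=194.90_deg wrap2=165.10_deg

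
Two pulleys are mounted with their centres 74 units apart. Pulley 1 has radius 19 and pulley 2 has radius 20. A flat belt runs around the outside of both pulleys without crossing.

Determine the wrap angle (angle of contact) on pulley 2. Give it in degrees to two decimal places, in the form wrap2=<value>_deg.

open belt: β = asin((r2−r1)/C) = asin(1/74) = 0.7743°
wrap1 = π − 2β = 178.4514°
wrap2 = π + 2β = 181.5486°

wrap2=181.55_deg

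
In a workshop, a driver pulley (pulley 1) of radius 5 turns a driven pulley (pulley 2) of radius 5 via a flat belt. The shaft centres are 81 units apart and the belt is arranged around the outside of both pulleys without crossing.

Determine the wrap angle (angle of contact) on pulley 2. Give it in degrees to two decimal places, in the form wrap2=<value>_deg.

wrap2=180.00_deg

open belt: β = asin((r2−r1)/C) = asin(0/81) = 0.0000°
wrap1 = π − 2β = 180.0000°
wrap2 = π + 2β = 180.0000°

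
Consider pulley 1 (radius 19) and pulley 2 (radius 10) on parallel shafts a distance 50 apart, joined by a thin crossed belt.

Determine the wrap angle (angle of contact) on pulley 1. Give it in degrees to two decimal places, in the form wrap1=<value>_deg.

crossed belt: β = asin((r1+r2)/C) = asin(29/50) = 35.4505°
wrap1 = wrap2 = π + 2β = 250.9011°

wrap1=250.90_deg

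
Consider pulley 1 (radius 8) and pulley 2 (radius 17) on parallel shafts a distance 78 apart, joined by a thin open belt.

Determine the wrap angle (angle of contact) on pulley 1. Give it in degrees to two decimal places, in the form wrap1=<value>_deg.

open belt: β = asin((r2−r1)/C) = asin(9/78) = 6.6258°
wrap1 = π − 2β = 166.7484°
wrap2 = π + 2β = 193.2516°

wrap1=166.75_deg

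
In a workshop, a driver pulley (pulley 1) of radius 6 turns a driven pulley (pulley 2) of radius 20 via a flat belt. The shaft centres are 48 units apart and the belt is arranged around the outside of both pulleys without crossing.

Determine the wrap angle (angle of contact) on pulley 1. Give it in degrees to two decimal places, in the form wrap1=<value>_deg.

open belt: β = asin((r2−r1)/C) = asin(14/48) = 16.9578°
wrap1 = π − 2β = 146.0845°
wrap2 = π + 2β = 213.9155°

wrap1=146.08_deg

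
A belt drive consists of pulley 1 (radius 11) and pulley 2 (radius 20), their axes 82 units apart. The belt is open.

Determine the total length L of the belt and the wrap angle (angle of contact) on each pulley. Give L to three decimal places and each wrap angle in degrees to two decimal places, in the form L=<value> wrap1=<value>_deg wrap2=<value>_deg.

L=262.378 wrap1=167.40_deg wrap2=192.60_deg

open belt: β = asin((r2−r1)/C) = asin(9/82) = 6.3013°
wrap1 = π − 2β = 167.3975°
wrap2 = π + 2β = 192.6025°
tangent length = C·cosβ = 81.5046
L = r1·wrap1 + r2·wrap2 + 2·C·cosβ = 11·2.9216 + 20·3.3615 + 2·81.5046 = 262.3782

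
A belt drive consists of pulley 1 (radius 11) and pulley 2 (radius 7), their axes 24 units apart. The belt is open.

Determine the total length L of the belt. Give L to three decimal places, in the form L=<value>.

L=105.217

open belt: β = asin((r2−r1)/C) = asin(-4/24) = -9.5941°
wrap1 = π − 2β = 199.1881°
wrap2 = π + 2β = 160.8119°
tangent length = C·cosβ = 23.6643
L = r1·wrap1 + r2·wrap2 + 2·C·cosβ = 11·3.4765 + 7·2.8067 + 2·23.6643 = 105.2169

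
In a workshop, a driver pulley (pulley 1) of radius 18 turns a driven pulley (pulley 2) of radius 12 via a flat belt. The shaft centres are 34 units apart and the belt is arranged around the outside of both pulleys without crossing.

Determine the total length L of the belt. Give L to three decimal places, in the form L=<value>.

L=163.309

open belt: β = asin((r2−r1)/C) = asin(-6/34) = -10.1642°
wrap1 = π − 2β = 200.3285°
wrap2 = π + 2β = 159.6715°
tangent length = C·cosβ = 33.4664
L = r1·wrap1 + r2·wrap2 + 2·C·cosβ = 18·3.4964 + 12·2.7868 + 2·33.4664 = 163.3094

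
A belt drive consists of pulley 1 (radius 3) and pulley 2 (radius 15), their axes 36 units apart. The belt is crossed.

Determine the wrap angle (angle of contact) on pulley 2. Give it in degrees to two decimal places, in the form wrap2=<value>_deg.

wrap2=240.00_deg

crossed belt: β = asin((r1+r2)/C) = asin(18/36) = 30.0000°
wrap1 = wrap2 = π + 2β = 240.0000°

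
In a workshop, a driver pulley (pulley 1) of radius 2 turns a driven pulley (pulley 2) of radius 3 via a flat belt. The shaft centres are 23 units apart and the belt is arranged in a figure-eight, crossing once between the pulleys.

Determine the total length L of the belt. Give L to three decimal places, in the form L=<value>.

L=62.799

crossed belt: β = asin((r1+r2)/C) = asin(5/23) = 12.5559°
wrap1 = wrap2 = π + 2β = 205.1117°
tangent length = C·cosβ = 22.4499
L = (r1+r2)·wrap + 2·C·cosβ = 5·3.5799 + 2·22.4499 = 62.7993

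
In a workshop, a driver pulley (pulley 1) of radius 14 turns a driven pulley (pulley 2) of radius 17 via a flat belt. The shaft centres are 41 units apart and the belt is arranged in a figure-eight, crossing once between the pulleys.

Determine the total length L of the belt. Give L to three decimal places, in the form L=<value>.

L=204.209

crossed belt: β = asin((r1+r2)/C) = asin(31/41) = 49.1214°
wrap1 = wrap2 = π + 2β = 278.2427°
tangent length = C·cosβ = 26.8328
L = (r1+r2)·wrap + 2·C·cosβ = 31·4.8563 + 2·26.8328 = 204.2094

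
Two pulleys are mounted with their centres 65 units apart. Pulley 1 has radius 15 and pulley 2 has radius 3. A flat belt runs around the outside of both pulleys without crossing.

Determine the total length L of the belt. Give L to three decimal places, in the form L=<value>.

L=188.770

open belt: β = asin((r2−r1)/C) = asin(-12/65) = -10.6387°
wrap1 = π − 2β = 201.2774°
wrap2 = π + 2β = 158.7226°
tangent length = C·cosβ = 63.8827
L = r1·wrap1 + r2·wrap2 + 2·C·cosβ = 15·3.5130 + 3·2.7702 + 2·63.8827 = 188.7704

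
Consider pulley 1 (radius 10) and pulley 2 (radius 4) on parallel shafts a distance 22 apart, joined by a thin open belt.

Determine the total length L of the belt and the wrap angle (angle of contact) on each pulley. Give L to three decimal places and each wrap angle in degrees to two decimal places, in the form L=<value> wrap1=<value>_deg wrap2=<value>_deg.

open belt: β = asin((r2−r1)/C) = asin(-6/22) = -15.8266°
wrap1 = π − 2β = 211.6532°
wrap2 = π + 2β = 148.3468°
tangent length = C·cosβ = 21.1660
L = r1·wrap1 + r2·wrap2 + 2·C·cosβ = 10·3.6940 + 4·2.5891 + 2·21.1660 = 89.6290

L=89.629 wrap1=211.65_deg wrap2=148.35_deg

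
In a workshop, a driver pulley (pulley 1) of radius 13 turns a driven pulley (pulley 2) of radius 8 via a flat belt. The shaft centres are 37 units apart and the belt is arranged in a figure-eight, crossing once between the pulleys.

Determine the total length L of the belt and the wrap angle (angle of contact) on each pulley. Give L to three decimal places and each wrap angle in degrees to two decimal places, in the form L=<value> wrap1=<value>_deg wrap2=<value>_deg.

L=152.249 wrap1=249.16_deg wrap2=249.16_deg

crossed belt: β = asin((r1+r2)/C) = asin(21/37) = 34.5808°
wrap1 = wrap2 = π + 2β = 249.1616°
tangent length = C·cosβ = 30.4631
L = (r1+r2)·wrap + 2·C·cosβ = 21·4.3487 + 2·30.4631 = 152.2487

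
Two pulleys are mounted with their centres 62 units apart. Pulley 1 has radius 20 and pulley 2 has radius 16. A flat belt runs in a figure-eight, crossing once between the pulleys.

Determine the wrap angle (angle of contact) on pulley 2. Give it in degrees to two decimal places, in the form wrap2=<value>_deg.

wrap2=250.99_deg

crossed belt: β = asin((r1+r2)/C) = asin(36/62) = 35.4959°
wrap1 = wrap2 = π + 2β = 250.9919°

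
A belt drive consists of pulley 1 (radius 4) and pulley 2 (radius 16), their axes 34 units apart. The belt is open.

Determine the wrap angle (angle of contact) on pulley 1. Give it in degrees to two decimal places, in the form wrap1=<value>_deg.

open belt: β = asin((r2−r1)/C) = asin(12/34) = 20.6673°
wrap1 = π − 2β = 138.6654°
wrap2 = π + 2β = 221.3346°

wrap1=138.67_deg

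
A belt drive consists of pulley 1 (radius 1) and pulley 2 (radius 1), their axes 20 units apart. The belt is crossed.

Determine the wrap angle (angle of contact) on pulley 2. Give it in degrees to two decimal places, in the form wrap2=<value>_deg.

crossed belt: β = asin((r1+r2)/C) = asin(2/20) = 5.7392°
wrap1 = wrap2 = π + 2β = 191.4783°

wrap2=191.48_deg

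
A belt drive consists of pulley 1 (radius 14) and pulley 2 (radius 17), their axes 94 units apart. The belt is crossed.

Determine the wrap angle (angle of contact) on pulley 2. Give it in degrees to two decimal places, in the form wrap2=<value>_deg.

crossed belt: β = asin((r1+r2)/C) = asin(31/94) = 19.2559°
wrap1 = wrap2 = π + 2β = 218.5117°

wrap2=218.51_deg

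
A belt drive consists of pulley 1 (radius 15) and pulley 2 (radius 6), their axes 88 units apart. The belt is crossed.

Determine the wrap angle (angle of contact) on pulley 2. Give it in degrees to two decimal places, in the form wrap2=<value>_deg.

wrap2=207.61_deg

crossed belt: β = asin((r1+r2)/C) = asin(21/88) = 13.8061°
wrap1 = wrap2 = π + 2β = 207.6121°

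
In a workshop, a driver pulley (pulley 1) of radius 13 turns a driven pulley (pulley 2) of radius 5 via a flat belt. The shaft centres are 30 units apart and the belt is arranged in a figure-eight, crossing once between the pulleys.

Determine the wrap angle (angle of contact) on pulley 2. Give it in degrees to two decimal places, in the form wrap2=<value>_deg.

crossed belt: β = asin((r1+r2)/C) = asin(18/30) = 36.8699°
wrap1 = wrap2 = π + 2β = 253.7398°

wrap2=253.74_deg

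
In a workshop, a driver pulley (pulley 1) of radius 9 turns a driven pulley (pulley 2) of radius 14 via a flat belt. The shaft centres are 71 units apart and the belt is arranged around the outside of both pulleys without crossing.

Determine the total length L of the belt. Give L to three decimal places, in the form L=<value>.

L=214.609

open belt: β = asin((r2−r1)/C) = asin(5/71) = 4.0383°
wrap1 = π − 2β = 171.9235°
wrap2 = π + 2β = 188.0765°
tangent length = C·cosβ = 70.8237
L = r1·wrap1 + r2·wrap2 + 2·C·cosβ = 9·3.0006 + 14·3.2826 + 2·70.8237 = 214.6089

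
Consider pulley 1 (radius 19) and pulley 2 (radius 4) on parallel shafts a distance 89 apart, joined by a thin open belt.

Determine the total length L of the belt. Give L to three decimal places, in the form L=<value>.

open belt: β = asin((r2−r1)/C) = asin(-15/89) = -9.7029°
wrap1 = π − 2β = 199.4058°
wrap2 = π + 2β = 160.5942°
tangent length = C·cosβ = 87.7268
L = r1·wrap1 + r2·wrap2 + 2·C·cosβ = 19·3.4803 + 4·2.8029 + 2·87.7268 = 252.7908

L=252.791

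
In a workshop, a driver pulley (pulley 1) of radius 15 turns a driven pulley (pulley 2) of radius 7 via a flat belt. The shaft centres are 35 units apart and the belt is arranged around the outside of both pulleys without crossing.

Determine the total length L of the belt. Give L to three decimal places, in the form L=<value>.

open belt: β = asin((r2−r1)/C) = asin(-8/35) = -13.2130°
wrap1 = π − 2β = 206.4260°
wrap2 = π + 2β = 153.5740°
tangent length = C·cosβ = 34.0735
L = r1·wrap1 + r2·wrap2 + 2·C·cosβ = 15·3.6028 + 7·2.6804 + 2·34.0735 = 140.9517

L=140.952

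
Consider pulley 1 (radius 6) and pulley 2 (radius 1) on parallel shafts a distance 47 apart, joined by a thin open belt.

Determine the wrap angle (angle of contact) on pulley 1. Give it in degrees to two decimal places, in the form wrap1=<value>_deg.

open belt: β = asin((r2−r1)/C) = asin(-5/47) = -6.1069°
wrap1 = π − 2β = 192.2137°
wrap2 = π + 2β = 167.7863°

wrap1=192.21_deg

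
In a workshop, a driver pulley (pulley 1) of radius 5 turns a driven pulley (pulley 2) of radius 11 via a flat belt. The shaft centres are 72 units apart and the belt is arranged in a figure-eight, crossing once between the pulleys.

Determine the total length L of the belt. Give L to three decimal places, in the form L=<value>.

L=197.836

crossed belt: β = asin((r1+r2)/C) = asin(16/72) = 12.8396°
wrap1 = wrap2 = π + 2β = 205.6792°
tangent length = C·cosβ = 70.1997
L = (r1+r2)·wrap + 2·C·cosβ = 16·3.5898 + 2·70.1997 = 197.8359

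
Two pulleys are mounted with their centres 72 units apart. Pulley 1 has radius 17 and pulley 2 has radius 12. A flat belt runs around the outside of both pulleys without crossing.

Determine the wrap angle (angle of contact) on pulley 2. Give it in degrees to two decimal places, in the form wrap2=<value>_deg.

wrap2=172.04_deg

open belt: β = asin((r2−r1)/C) = asin(-5/72) = -3.9821°
wrap1 = π − 2β = 187.9642°
wrap2 = π + 2β = 172.0358°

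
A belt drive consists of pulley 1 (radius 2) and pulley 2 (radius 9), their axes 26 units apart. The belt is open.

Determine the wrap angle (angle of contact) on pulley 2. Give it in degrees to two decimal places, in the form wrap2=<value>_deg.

wrap2=211.24_deg

open belt: β = asin((r2−r1)/C) = asin(7/26) = 15.6185°
wrap1 = π − 2β = 148.7630°
wrap2 = π + 2β = 211.2370°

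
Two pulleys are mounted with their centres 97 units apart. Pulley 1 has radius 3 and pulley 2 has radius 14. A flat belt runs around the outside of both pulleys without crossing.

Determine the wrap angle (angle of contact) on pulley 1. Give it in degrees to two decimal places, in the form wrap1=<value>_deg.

wrap1=166.98_deg

open belt: β = asin((r2−r1)/C) = asin(11/97) = 6.5115°
wrap1 = π − 2β = 166.9771°
wrap2 = π + 2β = 193.0229°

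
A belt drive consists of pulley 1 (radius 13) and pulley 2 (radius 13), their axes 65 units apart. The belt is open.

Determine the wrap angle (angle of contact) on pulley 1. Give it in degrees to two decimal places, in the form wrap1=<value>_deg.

open belt: β = asin((r2−r1)/C) = asin(0/65) = 0.0000°
wrap1 = π − 2β = 180.0000°
wrap2 = π + 2β = 180.0000°

wrap1=180.00_deg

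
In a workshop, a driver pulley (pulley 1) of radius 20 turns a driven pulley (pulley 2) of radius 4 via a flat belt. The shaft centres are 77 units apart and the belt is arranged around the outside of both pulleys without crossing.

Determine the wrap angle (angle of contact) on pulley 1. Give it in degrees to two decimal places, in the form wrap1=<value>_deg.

wrap1=203.99_deg

open belt: β = asin((r2−r1)/C) = asin(-16/77) = -11.9930°
wrap1 = π − 2β = 203.9860°
wrap2 = π + 2β = 156.0140°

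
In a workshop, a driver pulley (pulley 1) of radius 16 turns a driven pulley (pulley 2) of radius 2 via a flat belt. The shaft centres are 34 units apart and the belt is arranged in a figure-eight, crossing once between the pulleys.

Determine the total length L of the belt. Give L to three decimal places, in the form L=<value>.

crossed belt: β = asin((r1+r2)/C) = asin(18/34) = 31.9657°
wrap1 = wrap2 = π + 2β = 243.9314°
tangent length = C·cosβ = 28.8444
L = (r1+r2)·wrap + 2·C·cosβ = 18·4.2574 + 2·28.8444 = 134.3221

L=134.322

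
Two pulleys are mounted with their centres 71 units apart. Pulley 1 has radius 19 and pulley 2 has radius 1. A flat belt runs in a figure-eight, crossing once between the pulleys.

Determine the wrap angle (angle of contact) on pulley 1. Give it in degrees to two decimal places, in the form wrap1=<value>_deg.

wrap1=212.72_deg

crossed belt: β = asin((r1+r2)/C) = asin(20/71) = 16.3611°
wrap1 = wrap2 = π + 2β = 212.7222°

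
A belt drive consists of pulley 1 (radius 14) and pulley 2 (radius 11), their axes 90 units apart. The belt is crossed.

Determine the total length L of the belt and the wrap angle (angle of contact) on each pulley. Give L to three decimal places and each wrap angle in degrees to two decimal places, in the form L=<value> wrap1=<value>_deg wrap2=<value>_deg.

L=265.530 wrap1=212.26_deg wrap2=212.26_deg

crossed belt: β = asin((r1+r2)/C) = asin(25/90) = 16.1276°
wrap1 = wrap2 = π + 2β = 212.2552°
tangent length = C·cosβ = 86.4581
L = (r1+r2)·wrap + 2·C·cosβ = 25·3.7046 + 2·86.4581 = 265.5300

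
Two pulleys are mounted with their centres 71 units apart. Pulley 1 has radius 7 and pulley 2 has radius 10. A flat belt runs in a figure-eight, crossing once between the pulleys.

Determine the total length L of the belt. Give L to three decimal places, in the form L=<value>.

crossed belt: β = asin((r1+r2)/C) = asin(17/71) = 13.8533°
wrap1 = wrap2 = π + 2β = 207.7066°
tangent length = C·cosβ = 68.9348
L = (r1+r2)·wrap + 2·C·cosβ = 17·3.6252 + 2·68.9348 = 199.4973

L=199.497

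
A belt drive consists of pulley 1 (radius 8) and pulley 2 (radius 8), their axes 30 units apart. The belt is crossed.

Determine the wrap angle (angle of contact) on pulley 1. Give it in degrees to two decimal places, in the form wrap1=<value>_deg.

crossed belt: β = asin((r1+r2)/C) = asin(16/30) = 32.2310°
wrap1 = wrap2 = π + 2β = 244.4619°

wrap1=244.46_deg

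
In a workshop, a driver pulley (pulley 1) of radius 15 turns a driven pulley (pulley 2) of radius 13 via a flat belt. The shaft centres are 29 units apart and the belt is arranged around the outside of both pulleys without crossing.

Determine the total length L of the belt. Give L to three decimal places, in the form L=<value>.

L=146.103

open belt: β = asin((r2−r1)/C) = asin(-2/29) = -3.9546°
wrap1 = π − 2β = 187.9091°
wrap2 = π + 2β = 172.0909°
tangent length = C·cosβ = 28.9310
L = r1·wrap1 + r2·wrap2 + 2·C·cosβ = 15·3.2796 + 13·3.0036 + 2·28.9310 = 146.1026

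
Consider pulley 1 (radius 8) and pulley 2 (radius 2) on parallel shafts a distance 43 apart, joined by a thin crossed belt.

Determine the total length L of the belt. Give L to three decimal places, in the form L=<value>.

L=119.752

crossed belt: β = asin((r1+r2)/C) = asin(10/43) = 13.4477°
wrap1 = wrap2 = π + 2β = 206.8955°
tangent length = C·cosβ = 41.8210
L = (r1+r2)·wrap + 2·C·cosβ = 10·3.6110 + 2·41.8210 = 119.7522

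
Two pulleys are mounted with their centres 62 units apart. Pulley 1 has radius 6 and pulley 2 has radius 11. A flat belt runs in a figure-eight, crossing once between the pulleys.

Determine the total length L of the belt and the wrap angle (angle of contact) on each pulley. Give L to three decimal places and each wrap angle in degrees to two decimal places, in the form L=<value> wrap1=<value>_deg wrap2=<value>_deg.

crossed belt: β = asin((r1+r2)/C) = asin(17/62) = 15.9140°
wrap1 = wrap2 = π + 2β = 211.8279°
tangent length = C·cosβ = 59.6238
L = (r1+r2)·wrap + 2·C·cosβ = 17·3.6971 + 2·59.6238 = 182.0983

L=182.098 wrap1=211.83_deg wrap2=211.83_deg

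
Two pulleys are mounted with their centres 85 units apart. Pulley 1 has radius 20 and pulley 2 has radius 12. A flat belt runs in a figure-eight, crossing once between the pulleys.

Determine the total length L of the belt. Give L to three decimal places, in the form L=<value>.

L=282.727

crossed belt: β = asin((r1+r2)/C) = asin(32/85) = 22.1152°
wrap1 = wrap2 = π + 2β = 224.2305°
tangent length = C·cosβ = 78.7464
L = (r1+r2)·wrap + 2·C·cosβ = 32·3.9136 + 2·78.7464 = 282.7268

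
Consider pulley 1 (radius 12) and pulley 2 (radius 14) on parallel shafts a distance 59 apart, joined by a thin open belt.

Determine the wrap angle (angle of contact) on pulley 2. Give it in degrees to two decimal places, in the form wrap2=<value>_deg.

open belt: β = asin((r2−r1)/C) = asin(2/59) = 1.9426°
wrap1 = π − 2β = 176.1148°
wrap2 = π + 2β = 183.8852°

wrap2=183.89_deg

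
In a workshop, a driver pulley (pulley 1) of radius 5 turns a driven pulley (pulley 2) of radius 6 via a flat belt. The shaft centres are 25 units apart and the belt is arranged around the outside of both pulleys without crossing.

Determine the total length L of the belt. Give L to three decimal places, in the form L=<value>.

open belt: β = asin((r2−r1)/C) = asin(1/25) = 2.2924°
wrap1 = π − 2β = 175.4151°
wrap2 = π + 2β = 184.5849°
tangent length = C·cosβ = 24.9800
L = r1·wrap1 + r2·wrap2 + 2·C·cosβ = 5·3.0616 + 6·3.2216 + 2·24.9800 = 84.5975

L=84.598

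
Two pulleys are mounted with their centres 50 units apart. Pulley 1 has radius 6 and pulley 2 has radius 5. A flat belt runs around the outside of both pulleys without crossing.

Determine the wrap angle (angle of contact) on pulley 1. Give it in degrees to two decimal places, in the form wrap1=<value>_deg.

wrap1=182.29_deg

open belt: β = asin((r2−r1)/C) = asin(-1/50) = -1.1460°
wrap1 = π − 2β = 182.2920°
wrap2 = π + 2β = 177.7080°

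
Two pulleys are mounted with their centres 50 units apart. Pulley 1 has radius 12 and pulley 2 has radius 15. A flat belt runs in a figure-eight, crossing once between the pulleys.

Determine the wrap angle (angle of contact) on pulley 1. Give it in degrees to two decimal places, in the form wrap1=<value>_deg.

wrap1=245.37_deg

crossed belt: β = asin((r1+r2)/C) = asin(27/50) = 32.6836°
wrap1 = wrap2 = π + 2β = 245.3673°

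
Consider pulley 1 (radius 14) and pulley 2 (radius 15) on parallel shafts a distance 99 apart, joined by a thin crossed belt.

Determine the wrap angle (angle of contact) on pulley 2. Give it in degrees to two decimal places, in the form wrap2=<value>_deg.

wrap2=214.07_deg

crossed belt: β = asin((r1+r2)/C) = asin(29/99) = 17.0334°
wrap1 = wrap2 = π + 2β = 214.0668°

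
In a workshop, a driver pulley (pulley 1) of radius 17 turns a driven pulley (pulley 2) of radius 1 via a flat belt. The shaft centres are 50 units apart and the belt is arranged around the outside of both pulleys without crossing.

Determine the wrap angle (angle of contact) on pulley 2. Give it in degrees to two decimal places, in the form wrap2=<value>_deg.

open belt: β = asin((r2−r1)/C) = asin(-16/50) = -18.6629°
wrap1 = π − 2β = 217.3258°
wrap2 = π + 2β = 142.6742°

wrap2=142.67_deg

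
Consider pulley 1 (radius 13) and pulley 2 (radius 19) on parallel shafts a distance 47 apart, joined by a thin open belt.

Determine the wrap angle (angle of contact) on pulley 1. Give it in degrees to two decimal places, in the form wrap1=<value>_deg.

open belt: β = asin((r2−r1)/C) = asin(6/47) = 7.3344°
wrap1 = π − 2β = 165.3313°
wrap2 = π + 2β = 194.6687°

wrap1=165.33_deg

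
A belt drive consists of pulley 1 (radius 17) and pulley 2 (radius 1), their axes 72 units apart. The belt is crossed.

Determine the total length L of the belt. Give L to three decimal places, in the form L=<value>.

crossed belt: β = asin((r1+r2)/C) = asin(18/72) = 14.4775°
wrap1 = wrap2 = π + 2β = 208.9550°
tangent length = C·cosβ = 69.7137
L = (r1+r2)·wrap + 2·C·cosβ = 18·3.6470 + 2·69.7137 = 205.0726

L=205.073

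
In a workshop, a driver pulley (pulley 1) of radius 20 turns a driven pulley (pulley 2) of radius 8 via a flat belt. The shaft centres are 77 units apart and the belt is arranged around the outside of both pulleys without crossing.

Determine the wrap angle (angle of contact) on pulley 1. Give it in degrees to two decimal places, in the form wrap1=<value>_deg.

wrap1=197.93_deg

open belt: β = asin((r2−r1)/C) = asin(-12/77) = -8.9658°
wrap1 = π − 2β = 197.9315°
wrap2 = π + 2β = 162.0685°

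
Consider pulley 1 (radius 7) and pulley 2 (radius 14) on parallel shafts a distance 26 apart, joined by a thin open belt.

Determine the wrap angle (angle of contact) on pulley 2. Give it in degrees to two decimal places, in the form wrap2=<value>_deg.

wrap2=211.24_deg

open belt: β = asin((r2−r1)/C) = asin(7/26) = 15.6185°
wrap1 = π − 2β = 148.7630°
wrap2 = π + 2β = 211.2370°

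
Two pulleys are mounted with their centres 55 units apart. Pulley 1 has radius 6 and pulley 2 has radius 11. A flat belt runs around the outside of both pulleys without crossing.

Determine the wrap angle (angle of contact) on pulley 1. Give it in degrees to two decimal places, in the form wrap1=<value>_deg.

wrap1=169.57_deg

open belt: β = asin((r2−r1)/C) = asin(5/55) = 5.2159°
wrap1 = π − 2β = 169.5682°
wrap2 = π + 2β = 190.4318°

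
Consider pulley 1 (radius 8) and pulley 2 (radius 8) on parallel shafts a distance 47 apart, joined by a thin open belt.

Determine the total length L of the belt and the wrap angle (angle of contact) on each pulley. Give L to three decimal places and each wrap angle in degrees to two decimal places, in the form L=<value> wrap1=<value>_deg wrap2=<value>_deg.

open belt: β = asin((r2−r1)/C) = asin(0/47) = 0.0000°
wrap1 = π − 2β = 180.0000°
wrap2 = π + 2β = 180.0000°
tangent length = C·cosβ = 47.0000
L = r1·wrap1 + r2·wrap2 + 2·C·cosβ = 8·3.1416 + 8·3.1416 + 2·47.0000 = 144.2655

L=144.265 wrap1=180.00_deg wrap2=180.00_deg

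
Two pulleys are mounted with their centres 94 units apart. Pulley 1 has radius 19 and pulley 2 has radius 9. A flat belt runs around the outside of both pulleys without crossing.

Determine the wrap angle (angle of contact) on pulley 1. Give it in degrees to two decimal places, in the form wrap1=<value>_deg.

open belt: β = asin((r2−r1)/C) = asin(-10/94) = -6.1069°
wrap1 = π − 2β = 192.2137°
wrap2 = π + 2β = 167.7863°

wrap1=192.21_deg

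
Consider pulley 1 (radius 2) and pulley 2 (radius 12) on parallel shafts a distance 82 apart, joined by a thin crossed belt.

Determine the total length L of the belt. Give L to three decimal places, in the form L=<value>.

crossed belt: β = asin((r1+r2)/C) = asin(14/82) = 9.8304°
wrap1 = wrap2 = π + 2β = 199.6607°
tangent length = C·cosβ = 80.7960
L = (r1+r2)·wrap + 2·C·cosβ = 14·3.4847 + 2·80.7960 = 210.3784

L=210.378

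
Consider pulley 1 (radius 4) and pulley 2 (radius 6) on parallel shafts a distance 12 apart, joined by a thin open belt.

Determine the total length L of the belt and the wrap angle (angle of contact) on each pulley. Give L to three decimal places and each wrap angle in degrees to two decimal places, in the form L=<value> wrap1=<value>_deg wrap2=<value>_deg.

L=55.750 wrap1=160.81_deg wrap2=199.19_deg

open belt: β = asin((r2−r1)/C) = asin(2/12) = 9.5941°
wrap1 = π − 2β = 160.8119°
wrap2 = π + 2β = 199.1881°
tangent length = C·cosβ = 11.8322
L = r1·wrap1 + r2·wrap2 + 2·C·cosβ = 4·2.8067 + 6·3.4765 + 2·11.8322 = 55.7500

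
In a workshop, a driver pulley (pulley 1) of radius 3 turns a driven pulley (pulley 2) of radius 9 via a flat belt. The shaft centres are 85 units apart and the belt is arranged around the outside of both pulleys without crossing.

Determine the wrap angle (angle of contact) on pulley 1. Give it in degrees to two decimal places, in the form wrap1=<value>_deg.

wrap1=171.90_deg

open belt: β = asin((r2−r1)/C) = asin(6/85) = 4.0478°
wrap1 = π − 2β = 171.9045°
wrap2 = π + 2β = 188.0955°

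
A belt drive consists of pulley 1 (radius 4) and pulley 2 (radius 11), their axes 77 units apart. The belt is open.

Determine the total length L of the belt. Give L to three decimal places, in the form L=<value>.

open belt: β = asin((r2−r1)/C) = asin(7/77) = 5.2159°
wrap1 = π − 2β = 169.5682°
wrap2 = π + 2β = 190.4318°
tangent length = C·cosβ = 76.6812
L = r1·wrap1 + r2·wrap2 + 2·C·cosβ = 4·2.9595 + 11·3.3237 + 2·76.6812 = 201.7607

L=201.761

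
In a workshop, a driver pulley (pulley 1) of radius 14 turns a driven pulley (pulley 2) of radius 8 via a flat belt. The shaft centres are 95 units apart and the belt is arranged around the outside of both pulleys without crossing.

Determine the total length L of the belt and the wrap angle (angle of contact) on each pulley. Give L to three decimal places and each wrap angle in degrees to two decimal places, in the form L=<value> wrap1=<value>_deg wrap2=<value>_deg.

L=259.494 wrap1=187.24_deg wrap2=172.76_deg

open belt: β = asin((r2−r1)/C) = asin(-6/95) = -3.6211°
wrap1 = π − 2β = 187.2422°
wrap2 = π + 2β = 172.7578°
tangent length = C·cosβ = 94.8103
L = r1·wrap1 + r2·wrap2 + 2·C·cosβ = 14·3.2680 + 8·3.0152 + 2·94.8103 = 259.4941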